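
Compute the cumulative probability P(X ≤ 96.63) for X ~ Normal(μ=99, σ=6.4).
0.355575

We have X ~ Normal(μ=99, σ=6.4).

The CDF gives us P(X ≤ k).

Using the CDF:
P(X ≤ 96.63) = 0.355575

This means there's approximately a 35.6% chance that X is at most 96.63.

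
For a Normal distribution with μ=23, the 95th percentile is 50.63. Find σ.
σ = 16.7978

For X ~ Normal(μ, σ), the p-th percentile satisfies x = μ + z_p × σ,
where z_p = Φ⁻¹(p) is the standard normal quantile.

Step 1: z_{0.95} = Φ⁻¹(0.95) = 1.6449

Step 2: Solve for σ:
50.63 = 23 + 1.6449 × σ
σ = (50.63 - 23) / 1.6449
σ = 27.63 / 1.6449
σ = 16.7978

Verification: μ + z × σ = 23 + 1.6449 × 16.7978 = 50.63 ✓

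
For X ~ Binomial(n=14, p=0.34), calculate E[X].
4.7600

We have X ~ Binomial(n=14, p=0.34).

For a Binomial distribution with n=14, p=0.34:
E[X] = 4.7600

This is the expected (average) value of X.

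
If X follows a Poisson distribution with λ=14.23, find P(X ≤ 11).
0.241117

We have X ~ Poisson(λ=14.23).

The CDF gives us P(X ≤ k).

Using the CDF:
P(X ≤ 11) = 0.241117

This means there's approximately a 24.1% chance that X is at most 11.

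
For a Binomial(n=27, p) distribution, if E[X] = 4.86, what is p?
p = 0.18

For a Binomial(n, p) distribution:
E[X] = n × p

Given n = 27 and E[X] = 4.86:
4.86 = 27 × p
p = 4.86 / 27 = 0.18

Verification: Binomial(27, 0.18) has E[X] = 4.86 ✓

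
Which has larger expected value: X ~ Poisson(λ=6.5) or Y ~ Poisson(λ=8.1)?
Y has larger mean (8.1000 > 6.5000)

Compute the expected value for each distribution:

X ~ Poisson(λ=6.5):
E[X] = 6.5000

Y ~ Poisson(λ=8.1):
E[Y] = 8.1000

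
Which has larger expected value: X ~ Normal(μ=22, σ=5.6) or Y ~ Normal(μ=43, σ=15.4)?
Y has larger mean (43.0000 > 22.0000)

Compute the expected value for each distribution:

X ~ Normal(μ=22, σ=5.6):
E[X] = 22.0000

Y ~ Normal(μ=43, σ=15.4):
E[Y] = 43.0000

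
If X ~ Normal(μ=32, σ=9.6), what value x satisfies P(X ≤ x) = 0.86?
42.3711

We have X ~ Normal(μ=32, σ=9.6).

We want to find x such that P(X ≤ x) = 0.86.

This is the 86th percentile, which means 86% of values fall below this point.

Using the inverse CDF (quantile function):
x = F⁻¹(0.86) = 42.3711

Verification: P(X ≤ 42.3711) = 0.86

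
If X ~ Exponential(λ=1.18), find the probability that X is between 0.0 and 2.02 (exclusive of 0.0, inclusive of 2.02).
0.907782

We have X ~ Exponential(λ=1.18).

To find P(0.0 < X ≤ 2.02), we use:
P(0.0 < X ≤ 2.02) = P(X ≤ 2.02) - P(X ≤ 0.0)
                 = F(2.02) - F(0.0)
                 = 0.907782 - 0.000000
                 = 0.907782

So there's approximately a 90.8% chance that X falls in this range.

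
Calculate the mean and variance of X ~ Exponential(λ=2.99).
E[X] = 0.3344, Var(X) = 0.1119

We have X ~ Exponential(λ=2.99).

For an Exponential distribution with λ=2.99:

Expected value:
E[X] = 0.3344

Variance:
Var(X) = 0.1119

Standard deviation:
σ = √Var(X) = 0.3344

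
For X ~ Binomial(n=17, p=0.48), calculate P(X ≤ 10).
0.872082

We have X ~ Binomial(n=17, p=0.48).

The CDF gives us P(X ≤ k).

Using the CDF:
P(X ≤ 10) = 0.872082

This means there's approximately a 87.2% chance that X is at most 10.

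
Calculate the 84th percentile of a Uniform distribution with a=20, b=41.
37.6400

We have X ~ Uniform(a=20, b=41).

We want to find x such that P(X ≤ x) = 0.84.

This is the 84th percentile, which means 84% of values fall below this point.

Using the inverse CDF (quantile function):
x = F⁻¹(0.84) = 37.6400

Verification: P(X ≤ 37.6400) = 0.84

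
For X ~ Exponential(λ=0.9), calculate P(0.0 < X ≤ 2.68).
0.910364

We have X ~ Exponential(λ=0.9).

To find P(0.0 < X ≤ 2.68), we use:
P(0.0 < X ≤ 2.68) = P(X ≤ 2.68) - P(X ≤ 0.0)
                 = F(2.68) - F(0.0)
                 = 0.910364 - 0.000000
                 = 0.910364

So there's approximately a 91.0% chance that X falls in this range.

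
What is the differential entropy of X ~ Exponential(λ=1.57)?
0.5489 nats

We have X ~ Exponential(λ=1.57).

The differential entropy measures the uncertainty or information content of the distribution.

For an Exponential distribution with λ=1.57:
h(X) = 0.5489 nats

(In bits, this would be 0.7919 bits.)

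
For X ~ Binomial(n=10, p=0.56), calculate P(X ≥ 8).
0.111124

We have X ~ Binomial(n=10, p=0.56).

For discrete distributions, P(X ≥ 8) = 1 - P(X ≤ 7).

P(X ≤ 7) = 0.888876
P(X ≥ 8) = 1 - 0.888876 = 0.111124

So there's approximately a 11.1% chance that X is at least 8.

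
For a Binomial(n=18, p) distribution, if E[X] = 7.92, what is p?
p = 0.44

For a Binomial(n, p) distribution:
E[X] = n × p

Given n = 18 and E[X] = 7.92:
7.92 = 18 × p
p = 7.92 / 18 = 0.44

Verification: Binomial(18, 0.44) has E[X] = 7.92 ✓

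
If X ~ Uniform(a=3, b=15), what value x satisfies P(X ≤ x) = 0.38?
7.5600

We have X ~ Uniform(a=3, b=15).

We want to find x such that P(X ≤ x) = 0.38.

This is the 38th percentile, which means 38% of values fall below this point.

Using the inverse CDF (quantile function):
x = F⁻¹(0.38) = 7.5600

Verification: P(X ≤ 7.5600) = 0.38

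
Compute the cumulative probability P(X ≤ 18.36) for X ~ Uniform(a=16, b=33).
0.138824

We have X ~ Uniform(a=16, b=33).

The CDF gives us P(X ≤ k).

Using the CDF:
P(X ≤ 18.36) = 0.138824

This means there's approximately a 13.9% chance that X is at most 18.36.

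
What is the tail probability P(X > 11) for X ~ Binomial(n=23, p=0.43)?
0.247580

We have X ~ Binomial(n=23, p=0.43).

P(X > 11) = 1 - P(X ≤ 11)
                = 1 - F(11)
                = 1 - 0.752420
                = 0.247580

So there's approximately a 24.8% chance that X exceeds 11.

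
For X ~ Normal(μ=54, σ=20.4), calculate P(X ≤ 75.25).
0.851217

We have X ~ Normal(μ=54, σ=20.4).

The CDF gives us P(X ≤ k).

Using the CDF:
P(X ≤ 75.25) = 0.851217

This means there's approximately a 85.1% chance that X is at most 75.25.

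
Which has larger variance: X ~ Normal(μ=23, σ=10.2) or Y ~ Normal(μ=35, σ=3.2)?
X has larger variance (104.0400 > 10.2400)

Compute the variance for each distribution:

X ~ Normal(μ=23, σ=10.2):
Var(X) = 104.0400

Y ~ Normal(μ=35, σ=3.2):
Var(Y) = 10.2400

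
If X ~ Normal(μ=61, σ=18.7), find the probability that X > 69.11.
0.332257

We have X ~ Normal(μ=61, σ=18.7).

P(X > 69.11) = 1 - P(X ≤ 69.11)
                = 1 - F(69.11)
                = 1 - 0.667743
                = 0.332257

So there's approximately a 33.2% chance that X exceeds 69.11.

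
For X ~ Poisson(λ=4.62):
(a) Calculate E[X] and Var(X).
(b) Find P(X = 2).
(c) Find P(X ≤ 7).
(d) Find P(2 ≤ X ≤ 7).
(a) E[X] = 4.6200, Var(X) = 4.6200
(b) P(X = 2) = 0.105151
(c) P(X ≤ 7) = 0.903202
(d) P(2 ≤ X ≤ 7) = 0.847829

We have X ~ Poisson(λ=4.62).

(a) Moments:
E[X] = 4.6200
Var(X) = 4.6200
σ = √Var(X) = 2.1494

(b) Point probability using PMF:
P(X = 2) = 0.105151

(c) Cumulative probability using CDF:
P(X ≤ 7) = F(7) = 0.903202

(d) Range probability:
P(2 ≤ X ≤ 7) = P(X ≤ 7) - P(X ≤ 1)
                   = F(7) - F(1)
                   = 0.903202 - 0.055373
                   = 0.847829

This means approximately 84.8% of outcomes fall in the interval [2, 7].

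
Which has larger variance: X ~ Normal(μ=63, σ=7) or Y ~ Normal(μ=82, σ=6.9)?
X has larger variance (49.0000 > 47.6100)

Compute the variance for each distribution:

X ~ Normal(μ=63, σ=7):
Var(X) = 49.0000

Y ~ Normal(μ=82, σ=6.9):
Var(Y) = 47.6100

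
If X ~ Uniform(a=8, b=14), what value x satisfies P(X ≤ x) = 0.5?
11.0000

We have X ~ Uniform(a=8, b=14).

We want to find x such that P(X ≤ x) = 0.5.

This is the 50th percentile, which means 50% of values fall below this point.

Using the inverse CDF (quantile function):
x = F⁻¹(0.5) = 11.0000

Verification: P(X ≤ 11.0000) = 0.5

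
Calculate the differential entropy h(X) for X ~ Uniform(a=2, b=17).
2.7081 nats

We have X ~ Uniform(a=2, b=17).

The differential entropy measures the uncertainty or information content of the distribution.

For a Uniform distribution with a=2, b=17:
h(X) = 2.7081 nats

(In bits, this would be 3.9069 bits.)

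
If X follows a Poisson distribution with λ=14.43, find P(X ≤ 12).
0.317487

We have X ~ Poisson(λ=14.43).

The CDF gives us P(X ≤ k).

Using the CDF:
P(X ≤ 12) = 0.317487

This means there's approximately a 31.7% chance that X is at most 12.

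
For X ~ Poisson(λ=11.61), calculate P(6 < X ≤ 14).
0.749326

We have X ~ Poisson(λ=11.61).

To find P(6 < X ≤ 14), we use:
P(6 < X ≤ 14) = P(X ≤ 14) - P(X ≤ 6)
                 = F(14) - F(6)
                 = 0.806109 - 0.056783
                 = 0.749326

So there's approximately a 74.9% chance that X falls in this range.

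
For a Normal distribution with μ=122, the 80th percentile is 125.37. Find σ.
σ = 4.0042

For X ~ Normal(μ, σ), the p-th percentile satisfies x = μ + z_p × σ,
where z_p = Φ⁻¹(p) is the standard normal quantile.

Step 1: z_{0.8} = Φ⁻¹(0.8) = 0.8416

Step 2: Solve for σ:
125.37 = 122 + 0.8416 × σ
σ = (125.37 - 122) / 0.8416
σ = 3.37 / 0.8416
σ = 4.0042

Verification: μ + z × σ = 122 + 0.8416 × 4.0042 = 125.37 ✓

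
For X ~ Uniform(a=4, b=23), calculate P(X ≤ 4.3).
0.015789

We have X ~ Uniform(a=4, b=23).

The CDF gives us P(X ≤ k).

Using the CDF:
P(X ≤ 4.3) = 0.015789

This means there's approximately a 1.6% chance that X is at most 4.3.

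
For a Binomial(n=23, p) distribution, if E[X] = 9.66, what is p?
p = 0.42

For a Binomial(n, p) distribution:
E[X] = n × p

Given n = 23 and E[X] = 9.66:
9.66 = 23 × p
p = 9.66 / 23 = 0.42

Verification: Binomial(23, 0.42) has E[X] = 9.66 ✓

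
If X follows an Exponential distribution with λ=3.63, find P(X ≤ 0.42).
0.782292

We have X ~ Exponential(λ=3.63).

The CDF gives us P(X ≤ k).

Using the CDF:
P(X ≤ 0.42) = 0.782292

This means there's approximately a 78.2% chance that X is at most 0.42.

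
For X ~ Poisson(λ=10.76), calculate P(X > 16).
0.047595

We have X ~ Poisson(λ=10.76).

P(X > 16) = 1 - P(X ≤ 16)
                = 1 - F(16)
                = 1 - 0.952405
                = 0.047595

So there's approximately a 4.8% chance that X exceeds 16.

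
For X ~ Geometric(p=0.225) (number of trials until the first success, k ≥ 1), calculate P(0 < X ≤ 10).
0.921834

We have X ~ Geometric(p=0.225) (number of trials until the first success, k ≥ 1).

To find P(0 < X ≤ 10), we use:
P(0 < X ≤ 10) = P(X ≤ 10) - P(X ≤ 0)
                 = F(10) - F(0)
                 = 0.921834 - 0.000000
                 = 0.921834

So there's approximately a 92.2% chance that X falls in this range.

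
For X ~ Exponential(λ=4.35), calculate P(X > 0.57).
0.083785

We have X ~ Exponential(λ=4.35).

P(X > 0.57) = 1 - P(X ≤ 0.57)
                = 1 - F(0.57)
                = 1 - 0.916215
                = 0.083785

So there's approximately a 8.4% chance that X exceeds 0.57.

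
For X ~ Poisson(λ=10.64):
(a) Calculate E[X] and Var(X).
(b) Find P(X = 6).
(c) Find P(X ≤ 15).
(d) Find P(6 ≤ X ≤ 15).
(a) E[X] = 10.6400, Var(X) = 10.6400
(b) P(X = 6) = 0.048242
(c) P(X ≤ 15) = 0.925351
(d) P(6 ≤ X ≤ 15) = 0.878924

We have X ~ Poisson(λ=10.64).

(a) Moments:
E[X] = 10.6400
Var(X) = 10.6400
σ = √Var(X) = 3.2619

(b) Point probability using PMF:
P(X = 6) = 0.048242

(c) Cumulative probability using CDF:
P(X ≤ 15) = F(15) = 0.925351

(d) Range probability:
P(6 ≤ X ≤ 15) = P(X ≤ 15) - P(X ≤ 5)
                   = F(15) - F(5)
                   = 0.925351 - 0.046428
                   = 0.878924

This means approximately 87.9% of outcomes fall in the interval [6, 15].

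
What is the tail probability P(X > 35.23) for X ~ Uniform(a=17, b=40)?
0.207391

We have X ~ Uniform(a=17, b=40).

P(X > 35.23) = 1 - P(X ≤ 35.23)
                = 1 - F(35.23)
                = 1 - 0.792609
                = 0.207391

So there's approximately a 20.7% chance that X exceeds 35.23.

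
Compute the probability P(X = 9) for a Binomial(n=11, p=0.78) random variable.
0.284485

We have X ~ Binomial(n=11, p=0.78).

For a Binomial distribution, the PMF gives us the probability of each outcome.

Using the PMF formula:
P(X = 9) = 0.284485

Rounded to 4 decimal places: 0.2845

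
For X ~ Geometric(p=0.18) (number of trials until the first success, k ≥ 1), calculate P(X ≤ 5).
0.629260

We have X ~ Geometric(p=0.18) (number of trials until the first success, k ≥ 1).

The CDF gives us P(X ≤ k).

Using the CDF:
P(X ≤ 5) = 0.629260

This means there's approximately a 62.9% chance that X is at most 5.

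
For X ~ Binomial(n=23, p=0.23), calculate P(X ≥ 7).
0.265174

We have X ~ Binomial(n=23, p=0.23).

For discrete distributions, P(X ≥ 7) = 1 - P(X ≤ 6).

P(X ≤ 6) = 0.734826
P(X ≥ 7) = 1 - 0.734826 = 0.265174

So there's approximately a 26.5% chance that X is at least 7.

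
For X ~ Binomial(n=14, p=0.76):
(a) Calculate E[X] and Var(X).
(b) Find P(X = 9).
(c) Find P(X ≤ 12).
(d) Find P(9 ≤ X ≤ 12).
(a) E[X] = 10.6400, Var(X) = 2.5536
(b) P(X = 9) = 0.134847
(c) P(X ≤ 12) = 0.883728
(d) P(9 ≤ X ≤ 12) = 0.788852

We have X ~ Binomial(n=14, p=0.76).

(a) Moments:
E[X] = 10.6400
Var(X) = 2.5536
σ = √Var(X) = 1.5980

(b) Point probability using PMF:
P(X = 9) = 0.134847

(c) Cumulative probability using CDF:
P(X ≤ 12) = F(12) = 0.883728

(d) Range probability:
P(9 ≤ X ≤ 12) = P(X ≤ 12) - P(X ≤ 8)
                   = F(12) - F(8)
                   = 0.883728 - 0.094877
                   = 0.788852

This means approximately 78.9% of outcomes fall in the interval [9, 12].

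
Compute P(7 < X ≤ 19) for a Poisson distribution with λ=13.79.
0.896285

We have X ~ Poisson(λ=13.79).

To find P(7 < X ≤ 19), we use:
P(7 < X ≤ 19) = P(X ≤ 19) - P(X ≤ 7)
                 = F(19) - F(7)
                 = 0.931754 - 0.035470
                 = 0.896285

So there's approximately a 89.6% chance that X falls in this range.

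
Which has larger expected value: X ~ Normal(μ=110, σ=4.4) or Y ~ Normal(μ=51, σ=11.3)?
X has larger mean (110.0000 > 51.0000)

Compute the expected value for each distribution:

X ~ Normal(μ=110, σ=4.4):
E[X] = 110.0000

Y ~ Normal(μ=51, σ=11.3):
E[Y] = 51.0000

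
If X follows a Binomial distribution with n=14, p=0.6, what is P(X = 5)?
0.040809

We have X ~ Binomial(n=14, p=0.6).

For a Binomial distribution, the PMF gives us the probability of each outcome.

Using the PMF formula:
P(X = 5) = 0.040809

Rounded to 4 decimal places: 0.0408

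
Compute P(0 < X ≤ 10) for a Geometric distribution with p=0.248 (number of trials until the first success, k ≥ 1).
0.942167

We have X ~ Geometric(p=0.248) (number of trials until the first success, k ≥ 1).

To find P(0 < X ≤ 10), we use:
P(0 < X ≤ 10) = P(X ≤ 10) - P(X ≤ 0)
                 = F(10) - F(0)
                 = 0.942167 - 0.000000
                 = 0.942167

So there's approximately a 94.2% chance that X falls in this range.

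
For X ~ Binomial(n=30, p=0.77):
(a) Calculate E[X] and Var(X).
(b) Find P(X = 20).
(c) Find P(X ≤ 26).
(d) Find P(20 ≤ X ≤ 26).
(a) E[X] = 23.1000, Var(X) = 5.3130
(b) P(X = 20) = 0.066814
(c) P(X ≤ 26) = 0.938262
(d) P(20 ≤ X ≤ 26) = 0.874021

We have X ~ Binomial(n=30, p=0.77).

(a) Moments:
E[X] = 23.1000
Var(X) = 5.3130
σ = √Var(X) = 2.3050

(b) Point probability using PMF:
P(X = 20) = 0.066814

(c) Cumulative probability using CDF:
P(X ≤ 26) = F(26) = 0.938262

(d) Range probability:
P(20 ≤ X ≤ 26) = P(X ≤ 26) - P(X ≤ 19)
                   = F(26) - F(19)
                   = 0.938262 - 0.064241
                   = 0.874021

This means approximately 87.4% of outcomes fall in the interval [20, 26].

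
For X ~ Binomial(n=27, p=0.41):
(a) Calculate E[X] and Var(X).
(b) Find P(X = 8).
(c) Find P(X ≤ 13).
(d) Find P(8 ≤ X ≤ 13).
(a) E[X] = 11.0700, Var(X) = 6.5313
(b) P(X = 8) = 0.078492
(c) P(X ≤ 13) = 0.829404
(d) P(8 ≤ X ≤ 13) = 0.750624

We have X ~ Binomial(n=27, p=0.41).

(a) Moments:
E[X] = 11.0700
Var(X) = 6.5313
σ = √Var(X) = 2.5556

(b) Point probability using PMF:
P(X = 8) = 0.078492

(c) Cumulative probability using CDF:
P(X ≤ 13) = F(13) = 0.829404

(d) Range probability:
P(8 ≤ X ≤ 13) = P(X ≤ 13) - P(X ≤ 7)
                   = F(13) - F(7)
                   = 0.829404 - 0.078780
                   = 0.750624

This means approximately 75.1% of outcomes fall in the interval [8, 13].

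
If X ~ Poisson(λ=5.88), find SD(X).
2.4249

We have X ~ Poisson(λ=5.88).

For a Poisson distribution with λ=5.88:
σ = √Var(X) = 2.4249

The standard deviation is the square root of the variance.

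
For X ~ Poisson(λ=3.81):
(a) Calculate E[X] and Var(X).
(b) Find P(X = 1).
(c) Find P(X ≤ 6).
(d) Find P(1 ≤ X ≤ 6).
(a) E[X] = 3.8100, Var(X) = 3.8100
(b) P(X = 1) = 0.084385
(c) P(X ≤ 6) = 0.908169
(d) P(1 ≤ X ≤ 6) = 0.886021

We have X ~ Poisson(λ=3.81).

(a) Moments:
E[X] = 3.8100
Var(X) = 3.8100
σ = √Var(X) = 1.9519

(b) Point probability using PMF:
P(X = 1) = 0.084385

(c) Cumulative probability using CDF:
P(X ≤ 6) = F(6) = 0.908169

(d) Range probability:
P(1 ≤ X ≤ 6) = P(X ≤ 6) - P(X ≤ 0)
                   = F(6) - F(0)
                   = 0.908169 - 0.022148
                   = 0.886021

This means approximately 88.6% of outcomes fall in the interval [1, 6].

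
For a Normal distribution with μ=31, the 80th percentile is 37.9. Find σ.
σ = 8.1985

For X ~ Normal(μ, σ), the p-th percentile satisfies x = μ + z_p × σ,
where z_p = Φ⁻¹(p) is the standard normal quantile.

Step 1: z_{0.8} = Φ⁻¹(0.8) = 0.8416

Step 2: Solve for σ:
37.9 = 31 + 0.8416 × σ
σ = (37.9 - 31) / 0.8416
σ = 6.90 / 0.8416
σ = 8.1985

Verification: μ + z × σ = 31 + 0.8416 × 8.1985 = 37.90 ✓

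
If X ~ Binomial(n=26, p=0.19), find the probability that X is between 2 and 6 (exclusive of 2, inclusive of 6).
0.684128

We have X ~ Binomial(n=26, p=0.19).

To find P(2 < X ≤ 6), we use:
P(2 < X ≤ 6) = P(X ≤ 6) - P(X ≤ 2)
                 = F(6) - F(2)
                 = 0.788413 - 0.104284
                 = 0.684128

So there's approximately a 68.4% chance that X falls in this range.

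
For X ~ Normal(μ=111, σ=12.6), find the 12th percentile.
96.1952

We have X ~ Normal(μ=111, σ=12.6).

We want to find x such that P(X ≤ x) = 0.12.

This is the 12th percentile, which means 12% of values fall below this point.

Using the inverse CDF (quantile function):
x = F⁻¹(0.12) = 96.1952

Verification: P(X ≤ 96.1952) = 0.12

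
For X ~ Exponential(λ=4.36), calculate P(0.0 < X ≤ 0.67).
0.946131

We have X ~ Exponential(λ=4.36).

To find P(0.0 < X ≤ 0.67), we use:
P(0.0 < X ≤ 0.67) = P(X ≤ 0.67) - P(X ≤ 0.0)
                 = F(0.67) - F(0.0)
                 = 0.946131 - 0.000000
                 = 0.946131

So there's approximately a 94.6% chance that X falls in this range.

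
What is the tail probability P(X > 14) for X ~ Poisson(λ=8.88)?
0.037708

We have X ~ Poisson(λ=8.88).

P(X > 14) = 1 - P(X ≤ 14)
                = 1 - F(14)
                = 1 - 0.962292
                = 0.037708

So there's approximately a 3.8% chance that X exceeds 14.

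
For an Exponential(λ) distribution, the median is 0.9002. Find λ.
λ = 0.7700

For X ~ Exponential(λ), the CDF is F(x) = 1 - e^(-λx).
The median m satisfies F(m) = 0.5:
1 - e^(-λm) = 0.5
e^(-λm) = 0.5
λm = ln(2)
m = ln(2) / λ

Given m = 0.9002:
λ = ln(2) / 0.9002 = 0.693147 / 0.9002 = 0.7700

Verification: ln(2) / 0.7700 = 0.9002 ✓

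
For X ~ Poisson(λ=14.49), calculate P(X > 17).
0.209499

We have X ~ Poisson(λ=14.49).

P(X > 17) = 1 - P(X ≤ 17)
                = 1 - F(17)
                = 1 - 0.790501
                = 0.209499

So there's approximately a 20.9% chance that X exceeds 17.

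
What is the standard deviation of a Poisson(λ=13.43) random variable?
3.6647

We have X ~ Poisson(λ=13.43).

For a Poisson distribution with λ=13.43:
σ = √Var(X) = 3.6647

The standard deviation is the square root of the variance.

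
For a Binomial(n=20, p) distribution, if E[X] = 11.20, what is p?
p = 0.56

For a Binomial(n, p) distribution:
E[X] = n × p

Given n = 20 and E[X] = 11.20:
11.20 = 20 × p
p = 11.20 / 20 = 0.56

Verification: Binomial(20, 0.56) has E[X] = 11.20 ✓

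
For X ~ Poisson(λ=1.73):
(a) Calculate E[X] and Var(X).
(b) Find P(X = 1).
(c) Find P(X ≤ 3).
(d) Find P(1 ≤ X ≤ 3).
(a) E[X] = 1.7300, Var(X) = 1.7300
(b) P(X = 1) = 0.306702
(c) P(X ≤ 3) = 0.902272
(d) P(1 ≤ X ≤ 3) = 0.724987

We have X ~ Poisson(λ=1.73).

(a) Moments:
E[X] = 1.7300
Var(X) = 1.7300
σ = √Var(X) = 1.3153

(b) Point probability using PMF:
P(X = 1) = 0.306702

(c) Cumulative probability using CDF:
P(X ≤ 3) = F(3) = 0.902272

(d) Range probability:
P(1 ≤ X ≤ 3) = P(X ≤ 3) - P(X ≤ 0)
                   = F(3) - F(0)
                   = 0.902272 - 0.177284
                   = 0.724987

This means approximately 72.5% of outcomes fall in the interval [1, 3].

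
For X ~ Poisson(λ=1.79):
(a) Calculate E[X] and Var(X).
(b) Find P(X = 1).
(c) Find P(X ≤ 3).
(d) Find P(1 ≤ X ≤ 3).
(a) E[X] = 1.7900, Var(X) = 1.7900
(b) P(X = 1) = 0.298859
(c) P(X ≤ 3) = 0.892893
(d) P(1 ≤ X ≤ 3) = 0.725933

We have X ~ Poisson(λ=1.79).

(a) Moments:
E[X] = 1.7900
Var(X) = 1.7900
σ = √Var(X) = 1.3379

(b) Point probability using PMF:
P(X = 1) = 0.298859

(c) Cumulative probability using CDF:
P(X ≤ 3) = F(3) = 0.892893

(d) Range probability:
P(1 ≤ X ≤ 3) = P(X ≤ 3) - P(X ≤ 0)
                   = F(3) - F(0)
                   = 0.892893 - 0.166960
                   = 0.725933

This means approximately 72.6% of outcomes fall in the interval [1, 3].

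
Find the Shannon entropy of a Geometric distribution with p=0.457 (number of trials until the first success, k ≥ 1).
1.5086 nats

We have X ~ Geometric(p=0.457) (number of trials until the first success, k ≥ 1).

The Shannon entropy measures the uncertainty or information content of the distribution.

For a Geometric distribution with p=0.457 (number of trials until the first success, k ≥ 1):
H(X) = 1.5086 nats

(In bits, this would be 2.1765 bits.)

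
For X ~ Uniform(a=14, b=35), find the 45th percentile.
23.4500

We have X ~ Uniform(a=14, b=35).

We want to find x such that P(X ≤ x) = 0.45.

This is the 45th percentile, which means 45% of values fall below this point.

Using the inverse CDF (quantile function):
x = F⁻¹(0.45) = 23.4500

Verification: P(X ≤ 23.4500) = 0.45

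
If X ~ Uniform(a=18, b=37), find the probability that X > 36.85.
0.007895

We have X ~ Uniform(a=18, b=37).

P(X > 36.85) = 1 - P(X ≤ 36.85)
                = 1 - F(36.85)
                = 1 - 0.992105
                = 0.007895

So there's approximately a 0.8% chance that X exceeds 36.85.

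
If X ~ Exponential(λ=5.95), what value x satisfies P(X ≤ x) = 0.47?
0.1067

We have X ~ Exponential(λ=5.95).

We want to find x such that P(X ≤ x) = 0.47.

This is the 47th percentile, which means 47% of values fall below this point.

Using the inverse CDF (quantile function):
x = F⁻¹(0.47) = 0.1067

Verification: P(X ≤ 0.1067) = 0.47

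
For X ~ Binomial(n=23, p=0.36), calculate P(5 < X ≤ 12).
0.853133

We have X ~ Binomial(n=23, p=0.36).

To find P(5 < X ≤ 12), we use:
P(5 < X ≤ 12) = P(X ≤ 12) - P(X ≤ 5)
                 = F(12) - F(5)
                 = 0.964308 - 0.111176
                 = 0.853133

So there's approximately a 85.3% chance that X falls in this range.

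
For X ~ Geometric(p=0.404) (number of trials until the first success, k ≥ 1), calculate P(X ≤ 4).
0.873822

We have X ~ Geometric(p=0.404) (number of trials until the first success, k ≥ 1).

The CDF gives us P(X ≤ k).

Using the CDF:
P(X ≤ 4) = 0.873822

This means there's approximately a 87.4% chance that X is at most 4.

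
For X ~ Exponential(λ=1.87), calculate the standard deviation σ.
0.5348

We have X ~ Exponential(λ=1.87).

For an Exponential distribution with λ=1.87:
σ = √Var(X) = 0.5348

The standard deviation is the square root of the variance.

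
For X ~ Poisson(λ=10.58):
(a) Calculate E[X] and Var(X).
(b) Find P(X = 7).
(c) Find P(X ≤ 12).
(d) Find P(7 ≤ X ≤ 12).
(a) E[X] = 10.5800, Var(X) = 10.5800
(b) P(X = 7) = 0.074840
(c) P(X ≤ 12) = 0.733658
(d) P(7 ≤ X ≤ 12) = 0.636056

We have X ~ Poisson(λ=10.58).

(a) Moments:
E[X] = 10.5800
Var(X) = 10.5800
σ = √Var(X) = 3.2527

(b) Point probability using PMF:
P(X = 7) = 0.074840

(c) Cumulative probability using CDF:
P(X ≤ 12) = F(12) = 0.733658

(d) Range probability:
P(7 ≤ X ≤ 12) = P(X ≤ 12) - P(X ≤ 6)
                   = F(12) - F(6)
                   = 0.733658 - 0.097602
                   = 0.636056

This means approximately 63.6% of outcomes fall in the interval [7, 12].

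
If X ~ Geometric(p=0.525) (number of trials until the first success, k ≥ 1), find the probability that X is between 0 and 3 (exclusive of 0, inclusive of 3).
0.892828

We have X ~ Geometric(p=0.525) (number of trials until the first success, k ≥ 1).

To find P(0 < X ≤ 3), we use:
P(0 < X ≤ 3) = P(X ≤ 3) - P(X ≤ 0)
                 = F(3) - F(0)
                 = 0.892828 - 0.000000
                 = 0.892828

So there's approximately a 89.3% chance that X falls in this range.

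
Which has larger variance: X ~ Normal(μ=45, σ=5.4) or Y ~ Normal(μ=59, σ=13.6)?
Y has larger variance (184.9600 > 29.1600)

Compute the variance for each distribution:

X ~ Normal(μ=45, σ=5.4):
Var(X) = 29.1600

Y ~ Normal(μ=59, σ=13.6):
Var(Y) = 184.9600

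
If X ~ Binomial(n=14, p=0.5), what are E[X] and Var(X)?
E[X] = 7.0000, Var(X) = 3.5000

We have X ~ Binomial(n=14, p=0.5).

For a Binomial distribution with n=14, p=0.5:

Expected value:
E[X] = 7.0000

Variance:
Var(X) = 3.5000

Standard deviation:
σ = √Var(X) = 1.8708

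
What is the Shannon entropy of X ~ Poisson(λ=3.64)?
2.0363 nats

We have X ~ Poisson(λ=3.64).

The Shannon entropy measures the uncertainty or information content of the distribution.

For a Poisson distribution with λ=3.64:
H(X) = 2.0363 nats

(In bits, this would be 2.9377 bits.)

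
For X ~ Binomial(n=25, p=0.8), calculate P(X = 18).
0.110842

We have X ~ Binomial(n=25, p=0.8).

For a Binomial distribution, the PMF gives us the probability of each outcome.

Using the PMF formula:
P(X = 18) = 0.110842

Rounded to 4 decimal places: 0.1108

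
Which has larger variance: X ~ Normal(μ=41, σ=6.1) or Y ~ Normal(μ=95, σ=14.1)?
Y has larger variance (198.8100 > 37.2100)

Compute the variance for each distribution:

X ~ Normal(μ=41, σ=6.1):
Var(X) = 37.2100

Y ~ Normal(μ=95, σ=14.1):
Var(Y) = 198.8100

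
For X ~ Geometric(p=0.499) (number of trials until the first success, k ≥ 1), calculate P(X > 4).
0.063002

We have X ~ Geometric(p=0.499) (number of trials until the first success, k ≥ 1).

P(X > 4) = 1 - P(X ≤ 4)
                = 1 - F(4)
                = 1 - 0.936998
                = 0.063002

So there's approximately a 6.3% chance that X exceeds 4.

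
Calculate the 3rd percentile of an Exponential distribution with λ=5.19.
0.0059

We have X ~ Exponential(λ=5.19).

We want to find x such that P(X ≤ x) = 0.03.

This is the 3rd percentile, which means 3% of values fall below this point.

Using the inverse CDF (quantile function):
x = F⁻¹(0.03) = 0.0059

Verification: P(X ≤ 0.0059) = 0.03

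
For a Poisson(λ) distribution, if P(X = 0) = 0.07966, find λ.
λ = 2.5300

For a Poisson(λ) distribution, the PMF at 0 is:
P(X = 0) = λ^0 e^(-λ) / 0! = e^(-λ)

Given P(X = 0) = 0.07966:
e^(-λ) = 0.07966
-λ = ln(0.07966)
λ = -ln(0.07966) = 2.5300

Verification: e^(-2.5300) = 0.07966 ✓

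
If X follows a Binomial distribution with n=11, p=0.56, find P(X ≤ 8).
0.925950

We have X ~ Binomial(n=11, p=0.56).

The CDF gives us P(X ≤ k).

Using the CDF:
P(X ≤ 8) = 0.925950

This means there's approximately a 92.6% chance that X is at most 8.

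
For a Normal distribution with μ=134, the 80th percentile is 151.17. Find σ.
σ = 20.4011

For X ~ Normal(μ, σ), the p-th percentile satisfies x = μ + z_p × σ,
where z_p = Φ⁻¹(p) is the standard normal quantile.

Step 1: z_{0.8} = Φ⁻¹(0.8) = 0.8416

Step 2: Solve for σ:
151.17 = 134 + 0.8416 × σ
σ = (151.17 - 134) / 0.8416
σ = 17.17 / 0.8416
σ = 20.4011

Verification: μ + z × σ = 134 + 0.8416 × 20.4011 = 151.17 ✓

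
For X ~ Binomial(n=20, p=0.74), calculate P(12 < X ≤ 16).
0.681318

We have X ~ Binomial(n=20, p=0.74).

To find P(12 < X ≤ 16), we use:
P(12 < X ≤ 16) = P(X ≤ 16) - P(X ≤ 12)
                 = F(16) - F(12)
                 = 0.803785 - 0.122466
                 = 0.681318

So there's approximately a 68.1% chance that X falls in this range.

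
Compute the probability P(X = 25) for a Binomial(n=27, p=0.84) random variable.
0.114955

We have X ~ Binomial(n=27, p=0.84).

For a Binomial distribution, the PMF gives us the probability of each outcome.

Using the PMF formula:
P(X = 25) = 0.114955

Rounded to 4 decimal places: 0.1150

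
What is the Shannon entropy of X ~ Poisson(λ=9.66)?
2.5438 nats

We have X ~ Poisson(λ=9.66).

The Shannon entropy measures the uncertainty or information content of the distribution.

For a Poisson distribution with λ=9.66:
H(X) = 2.5438 nats

(In bits, this would be 3.6699 bits.)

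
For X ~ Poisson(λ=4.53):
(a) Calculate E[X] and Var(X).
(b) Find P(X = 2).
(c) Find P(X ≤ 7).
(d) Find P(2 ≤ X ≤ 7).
(a) E[X] = 4.5300, Var(X) = 4.5300
(b) P(X = 2) = 0.110615
(c) P(X ≤ 7) = 0.910922
(d) P(2 ≤ X ≤ 7) = 0.851305

We have X ~ Poisson(λ=4.53).

(a) Moments:
E[X] = 4.5300
Var(X) = 4.5300
σ = √Var(X) = 2.1284

(b) Point probability using PMF:
P(X = 2) = 0.110615

(c) Cumulative probability using CDF:
P(X ≤ 7) = F(7) = 0.910922

(d) Range probability:
P(2 ≤ X ≤ 7) = P(X ≤ 7) - P(X ≤ 1)
                   = F(7) - F(1)
                   = 0.910922 - 0.059617
                   = 0.851305

This means approximately 85.1% of outcomes fall in the interval [2, 7].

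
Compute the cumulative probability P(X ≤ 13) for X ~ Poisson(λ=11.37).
0.745939

We have X ~ Poisson(λ=11.37).

The CDF gives us P(X ≤ k).

Using the CDF:
P(X ≤ 13) = 0.745939

This means there's approximately a 74.6% chance that X is at most 13.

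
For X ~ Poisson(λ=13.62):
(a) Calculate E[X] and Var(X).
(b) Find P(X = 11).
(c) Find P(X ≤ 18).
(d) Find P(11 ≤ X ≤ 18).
(a) E[X] = 13.6200, Var(X) = 13.6200
(b) P(X = 11) = 0.091138
(c) P(X ≤ 18) = 0.902564
(d) P(11 ≤ X ≤ 18) = 0.700312

We have X ~ Poisson(λ=13.62).

(a) Moments:
E[X] = 13.6200
Var(X) = 13.6200
σ = √Var(X) = 3.6905

(b) Point probability using PMF:
P(X = 11) = 0.091138

(c) Cumulative probability using CDF:
P(X ≤ 18) = F(18) = 0.902564

(d) Range probability:
P(11 ≤ X ≤ 18) = P(X ≤ 18) - P(X ≤ 10)
                   = F(18) - F(10)
                   = 0.902564 - 0.202252
                   = 0.700312

This means approximately 70.0% of outcomes fall in the interval [11, 18].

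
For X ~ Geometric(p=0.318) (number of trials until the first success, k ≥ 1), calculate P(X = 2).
0.216876

We have X ~ Geometric(p=0.318) (number of trials until the first success, k ≥ 1).

For a Geometric distribution, the PMF gives us the probability of each outcome.

Using the PMF formula:
P(X = 2) = 0.216876

Rounded to 4 decimal places: 0.2169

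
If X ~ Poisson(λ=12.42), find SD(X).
3.5242

We have X ~ Poisson(λ=12.42).

For a Poisson distribution with λ=12.42:
σ = √Var(X) = 3.5242

The standard deviation is the square root of the variance.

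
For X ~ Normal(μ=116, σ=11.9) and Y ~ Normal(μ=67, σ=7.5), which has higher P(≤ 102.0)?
Y has higher probability (P(Y ≤ 102.0) = 1.0000 > P(X ≤ 102.0) = 0.1197)

Compute P(≤ 102.0) for each distribution:

X ~ Normal(μ=116, σ=11.9):
P(X ≤ 102.0) = 0.1197

Y ~ Normal(μ=67, σ=7.5):
P(Y ≤ 102.0) = 1.0000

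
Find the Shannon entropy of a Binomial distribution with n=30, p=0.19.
2.1757 nats

We have X ~ Binomial(n=30, p=0.19).

The Shannon entropy measures the uncertainty or information content of the distribution.

For a Binomial distribution with n=30, p=0.19:
H(X) = 2.1757 nats

(In bits, this would be 3.1389 bits.)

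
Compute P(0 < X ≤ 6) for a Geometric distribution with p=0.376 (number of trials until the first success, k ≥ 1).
0.940965

We have X ~ Geometric(p=0.376) (number of trials until the first success, k ≥ 1).

To find P(0 < X ≤ 6), we use:
P(0 < X ≤ 6) = P(X ≤ 6) - P(X ≤ 0)
                 = F(6) - F(0)
                 = 0.940965 - 0.000000
                 = 0.940965

So there's approximately a 94.1% chance that X falls in this range.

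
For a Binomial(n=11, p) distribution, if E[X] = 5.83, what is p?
p = 0.53

For a Binomial(n, p) distribution:
E[X] = n × p

Given n = 11 and E[X] = 5.83:
5.83 = 11 × p
p = 5.83 / 11 = 0.53

Verification: Binomial(11, 0.53) has E[X] = 5.83 ✓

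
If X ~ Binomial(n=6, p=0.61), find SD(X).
1.1947

We have X ~ Binomial(n=6, p=0.61).

For a Binomial distribution with n=6, p=0.61:
σ = √Var(X) = 1.1947

The standard deviation is the square root of the variance.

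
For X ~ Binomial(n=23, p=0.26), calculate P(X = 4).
0.132582

We have X ~ Binomial(n=23, p=0.26).

For a Binomial distribution, the PMF gives us the probability of each outcome.

Using the PMF formula:
P(X = 4) = 0.132582

Rounded to 4 decimal places: 0.1326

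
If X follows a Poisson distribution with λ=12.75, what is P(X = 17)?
0.050740

We have X ~ Poisson(λ=12.75).

For a Poisson distribution, the PMF gives us the probability of each outcome.

Using the PMF formula:
P(X = 17) = 0.050740

Rounded to 4 decimal places: 0.0507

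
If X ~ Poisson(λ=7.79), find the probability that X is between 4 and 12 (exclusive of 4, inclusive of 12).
0.833481

We have X ~ Poisson(λ=7.79).

To find P(4 < X ≤ 12), we use:
P(4 < X ≤ 12) = P(X ≤ 12) - P(X ≤ 4)
                 = F(12) - F(4)
                 = 0.945784 - 0.112303
                 = 0.833481

So there's approximately a 83.3% chance that X falls in this range.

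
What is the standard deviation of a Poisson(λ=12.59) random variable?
3.5482

We have X ~ Poisson(λ=12.59).

For a Poisson distribution with λ=12.59:
σ = √Var(X) = 3.5482

The standard deviation is the square root of the variance.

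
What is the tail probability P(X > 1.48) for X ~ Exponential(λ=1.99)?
0.052592

We have X ~ Exponential(λ=1.99).

P(X > 1.48) = 1 - P(X ≤ 1.48)
                = 1 - F(1.48)
                = 1 - 0.947408
                = 0.052592

So there's approximately a 5.3% chance that X exceeds 1.48.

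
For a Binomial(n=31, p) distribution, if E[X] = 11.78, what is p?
p = 0.38

For a Binomial(n, p) distribution:
E[X] = n × p

Given n = 31 and E[X] = 11.78:
11.78 = 31 × p
p = 11.78 / 31 = 0.38

Verification: Binomial(31, 0.38) has E[X] = 11.78 ✓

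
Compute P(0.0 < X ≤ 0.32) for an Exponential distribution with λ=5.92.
0.849591

We have X ~ Exponential(λ=5.92).

To find P(0.0 < X ≤ 0.32), we use:
P(0.0 < X ≤ 0.32) = P(X ≤ 0.32) - P(X ≤ 0.0)
                 = F(0.32) - F(0.0)
                 = 0.849591 - 0.000000
                 = 0.849591

So there's approximately a 85.0% chance that X falls in this range.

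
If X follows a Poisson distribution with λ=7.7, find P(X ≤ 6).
0.351369

We have X ~ Poisson(λ=7.7).

The CDF gives us P(X ≤ k).

Using the CDF:
P(X ≤ 6) = 0.351369

This means there's approximately a 35.1% chance that X is at most 6.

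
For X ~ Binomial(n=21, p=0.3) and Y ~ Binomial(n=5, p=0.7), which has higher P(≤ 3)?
Y has higher probability (P(Y ≤ 3) = 0.4718 > P(X ≤ 3) = 0.0856)

Compute P(≤ 3) for each distribution:

X ~ Binomial(n=21, p=0.3):
P(X ≤ 3) = 0.0856

Y ~ Binomial(n=5, p=0.7):
P(Y ≤ 3) = 0.4718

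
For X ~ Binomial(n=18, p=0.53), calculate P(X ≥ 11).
0.327205

We have X ~ Binomial(n=18, p=0.53).

For discrete distributions, P(X ≥ 11) = 1 - P(X ≤ 10).

P(X ≤ 10) = 0.672795
P(X ≥ 11) = 1 - 0.672795 = 0.327205

So there's approximately a 32.7% chance that X is at least 11.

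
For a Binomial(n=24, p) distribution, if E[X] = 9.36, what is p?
p = 0.39

For a Binomial(n, p) distribution:
E[X] = n × p

Given n = 24 and E[X] = 9.36:
9.36 = 24 × p
p = 9.36 / 24 = 0.39

Verification: Binomial(24, 0.39) has E[X] = 9.36 ✓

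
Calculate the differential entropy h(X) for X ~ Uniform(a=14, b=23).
2.1972 nats

We have X ~ Uniform(a=14, b=23).

The differential entropy measures the uncertainty or information content of the distribution.

For a Uniform distribution with a=14, b=23:
h(X) = 2.1972 nats

(In bits, this would be 3.1699 bits.)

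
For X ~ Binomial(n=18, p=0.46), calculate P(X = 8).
0.184951

We have X ~ Binomial(n=18, p=0.46).

For a Binomial distribution, the PMF gives us the probability of each outcome.

Using the PMF formula:
P(X = 8) = 0.184951

Rounded to 4 decimal places: 0.1850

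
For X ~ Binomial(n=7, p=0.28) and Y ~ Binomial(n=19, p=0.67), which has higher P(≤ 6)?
X has higher probability (P(X ≤ 6) = 0.9999 > P(Y ≤ 6) = 0.0017)

Compute P(≤ 6) for each distribution:

X ~ Binomial(n=7, p=0.28):
P(X ≤ 6) = 0.9999

Y ~ Binomial(n=19, p=0.67):
P(Y ≤ 6) = 0.0017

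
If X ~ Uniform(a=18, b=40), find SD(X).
6.3509

We have X ~ Uniform(a=18, b=40).

For a Uniform distribution with a=18, b=40:
σ = √Var(X) = 6.3509

The standard deviation is the square root of the variance.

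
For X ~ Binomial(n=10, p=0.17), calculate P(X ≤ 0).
0.155160

We have X ~ Binomial(n=10, p=0.17).

The CDF gives us P(X ≤ k).

Using the CDF:
P(X ≤ 0) = 0.155160

This means there's approximately a 15.5% chance that X is at most 0.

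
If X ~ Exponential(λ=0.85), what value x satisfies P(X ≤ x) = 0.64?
1.2019

We have X ~ Exponential(λ=0.85).

We want to find x such that P(X ≤ x) = 0.64.

This is the 64th percentile, which means 64% of values fall below this point.

Using the inverse CDF (quantile function):
x = F⁻¹(0.64) = 1.2019

Verification: P(X ≤ 1.2019) = 0.64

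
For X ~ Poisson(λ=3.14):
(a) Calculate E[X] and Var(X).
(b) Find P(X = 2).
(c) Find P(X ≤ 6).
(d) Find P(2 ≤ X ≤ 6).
(a) E[X] = 3.1400, Var(X) = 3.1400
(b) P(X = 2) = 0.213376
(c) P(X ≤ 6) = 0.958933
(d) P(2 ≤ X ≤ 6) = 0.779742

We have X ~ Poisson(λ=3.14).

(a) Moments:
E[X] = 3.1400
Var(X) = 3.1400
σ = √Var(X) = 1.7720

(b) Point probability using PMF:
P(X = 2) = 0.213376

(c) Cumulative probability using CDF:
P(X ≤ 6) = F(6) = 0.958933

(d) Range probability:
P(2 ≤ X ≤ 6) = P(X ≤ 6) - P(X ≤ 1)
                   = F(6) - F(1)
                   = 0.958933 - 0.179191
                   = 0.779742

This means approximately 78.0% of outcomes fall in the interval [2, 6].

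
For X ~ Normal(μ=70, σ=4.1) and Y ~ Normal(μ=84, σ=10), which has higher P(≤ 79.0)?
X has higher probability (P(X ≤ 79.0) = 0.9859 > P(Y ≤ 79.0) = 0.3085)

Compute P(≤ 79.0) for each distribution:

X ~ Normal(μ=70, σ=4.1):
P(X ≤ 79.0) = 0.9859

Y ~ Normal(μ=84, σ=10):
P(Y ≤ 79.0) = 0.3085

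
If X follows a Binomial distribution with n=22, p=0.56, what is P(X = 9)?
0.062417

We have X ~ Binomial(n=22, p=0.56).

For a Binomial distribution, the PMF gives us the probability of each outcome.

Using the PMF formula:
P(X = 9) = 0.062417

Rounded to 4 decimal places: 0.0624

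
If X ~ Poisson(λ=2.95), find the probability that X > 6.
0.031051

We have X ~ Poisson(λ=2.95).

P(X > 6) = 1 - P(X ≤ 6)
                = 1 - F(6)
                = 1 - 0.968949
                = 0.031051

So there's approximately a 3.1% chance that X exceeds 6.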